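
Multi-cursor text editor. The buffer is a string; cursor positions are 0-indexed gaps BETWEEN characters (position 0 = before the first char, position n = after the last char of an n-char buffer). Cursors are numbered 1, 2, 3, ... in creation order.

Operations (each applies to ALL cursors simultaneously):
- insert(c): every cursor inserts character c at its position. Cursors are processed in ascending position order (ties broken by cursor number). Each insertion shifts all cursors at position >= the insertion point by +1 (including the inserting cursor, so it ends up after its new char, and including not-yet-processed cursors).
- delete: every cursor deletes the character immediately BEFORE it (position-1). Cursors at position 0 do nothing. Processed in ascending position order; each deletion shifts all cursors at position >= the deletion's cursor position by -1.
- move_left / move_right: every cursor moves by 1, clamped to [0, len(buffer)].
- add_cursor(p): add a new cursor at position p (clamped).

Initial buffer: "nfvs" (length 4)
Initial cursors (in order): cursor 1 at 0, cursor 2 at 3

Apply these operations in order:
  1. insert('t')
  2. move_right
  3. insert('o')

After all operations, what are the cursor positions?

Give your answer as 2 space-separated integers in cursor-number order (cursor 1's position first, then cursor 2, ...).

Answer: 3 8

Derivation:
After op 1 (insert('t')): buffer="tnfvts" (len 6), cursors c1@1 c2@5, authorship 1...2.
After op 2 (move_right): buffer="tnfvts" (len 6), cursors c1@2 c2@6, authorship 1...2.
After op 3 (insert('o')): buffer="tnofvtso" (len 8), cursors c1@3 c2@8, authorship 1.1..2.2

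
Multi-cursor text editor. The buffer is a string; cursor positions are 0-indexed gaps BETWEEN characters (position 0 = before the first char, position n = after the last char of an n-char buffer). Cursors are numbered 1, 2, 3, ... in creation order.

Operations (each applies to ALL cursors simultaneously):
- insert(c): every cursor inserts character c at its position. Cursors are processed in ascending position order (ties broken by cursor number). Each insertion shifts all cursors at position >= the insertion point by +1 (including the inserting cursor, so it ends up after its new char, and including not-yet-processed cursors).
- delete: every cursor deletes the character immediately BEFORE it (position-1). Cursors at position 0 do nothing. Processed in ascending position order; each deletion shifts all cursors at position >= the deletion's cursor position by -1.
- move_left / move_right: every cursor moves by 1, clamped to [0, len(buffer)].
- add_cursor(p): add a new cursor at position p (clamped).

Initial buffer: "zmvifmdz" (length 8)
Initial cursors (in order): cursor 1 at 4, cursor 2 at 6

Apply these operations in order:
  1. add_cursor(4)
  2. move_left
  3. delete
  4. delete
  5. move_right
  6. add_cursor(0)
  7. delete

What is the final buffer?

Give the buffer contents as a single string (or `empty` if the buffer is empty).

After op 1 (add_cursor(4)): buffer="zmvifmdz" (len 8), cursors c1@4 c3@4 c2@6, authorship ........
After op 2 (move_left): buffer="zmvifmdz" (len 8), cursors c1@3 c3@3 c2@5, authorship ........
After op 3 (delete): buffer="zimdz" (len 5), cursors c1@1 c3@1 c2@2, authorship .....
After op 4 (delete): buffer="mdz" (len 3), cursors c1@0 c2@0 c3@0, authorship ...
After op 5 (move_right): buffer="mdz" (len 3), cursors c1@1 c2@1 c3@1, authorship ...
After op 6 (add_cursor(0)): buffer="mdz" (len 3), cursors c4@0 c1@1 c2@1 c3@1, authorship ...
After op 7 (delete): buffer="dz" (len 2), cursors c1@0 c2@0 c3@0 c4@0, authorship ..

Answer: dz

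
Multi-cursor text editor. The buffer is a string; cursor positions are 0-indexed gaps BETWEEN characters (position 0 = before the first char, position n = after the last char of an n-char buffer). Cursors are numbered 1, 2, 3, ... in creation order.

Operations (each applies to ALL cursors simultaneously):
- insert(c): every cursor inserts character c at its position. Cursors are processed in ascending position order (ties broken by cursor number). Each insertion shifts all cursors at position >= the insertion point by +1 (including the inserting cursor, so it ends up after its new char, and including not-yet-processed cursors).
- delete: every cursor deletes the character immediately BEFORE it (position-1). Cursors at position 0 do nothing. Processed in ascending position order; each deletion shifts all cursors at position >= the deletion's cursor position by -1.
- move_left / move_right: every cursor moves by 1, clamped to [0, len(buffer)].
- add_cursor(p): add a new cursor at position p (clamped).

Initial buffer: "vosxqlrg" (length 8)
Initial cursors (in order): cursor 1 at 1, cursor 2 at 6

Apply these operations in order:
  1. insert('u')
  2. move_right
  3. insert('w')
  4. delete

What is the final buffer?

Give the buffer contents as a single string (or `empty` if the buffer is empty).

Answer: vuosxqlurg

Derivation:
After op 1 (insert('u')): buffer="vuosxqlurg" (len 10), cursors c1@2 c2@8, authorship .1.....2..
After op 2 (move_right): buffer="vuosxqlurg" (len 10), cursors c1@3 c2@9, authorship .1.....2..
After op 3 (insert('w')): buffer="vuowsxqlurwg" (len 12), cursors c1@4 c2@11, authorship .1.1....2.2.
After op 4 (delete): buffer="vuosxqlurg" (len 10), cursors c1@3 c2@9, authorship .1.....2..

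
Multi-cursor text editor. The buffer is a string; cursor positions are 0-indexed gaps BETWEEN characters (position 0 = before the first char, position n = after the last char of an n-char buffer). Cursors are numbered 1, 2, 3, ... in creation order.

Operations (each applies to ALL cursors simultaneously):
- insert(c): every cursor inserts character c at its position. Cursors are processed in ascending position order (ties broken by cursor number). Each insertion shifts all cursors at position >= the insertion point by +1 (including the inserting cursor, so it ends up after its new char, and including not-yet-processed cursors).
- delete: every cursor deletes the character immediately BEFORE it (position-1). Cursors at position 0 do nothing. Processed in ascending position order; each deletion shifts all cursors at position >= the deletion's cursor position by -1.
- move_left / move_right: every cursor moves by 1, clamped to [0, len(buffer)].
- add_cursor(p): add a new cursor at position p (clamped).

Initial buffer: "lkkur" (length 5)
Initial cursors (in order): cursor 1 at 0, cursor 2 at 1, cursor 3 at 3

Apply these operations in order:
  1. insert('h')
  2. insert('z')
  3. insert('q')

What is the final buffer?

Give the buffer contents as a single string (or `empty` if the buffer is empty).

Answer: hzqlhzqkkhzqur

Derivation:
After op 1 (insert('h')): buffer="hlhkkhur" (len 8), cursors c1@1 c2@3 c3@6, authorship 1.2..3..
After op 2 (insert('z')): buffer="hzlhzkkhzur" (len 11), cursors c1@2 c2@5 c3@9, authorship 11.22..33..
After op 3 (insert('q')): buffer="hzqlhzqkkhzqur" (len 14), cursors c1@3 c2@7 c3@12, authorship 111.222..333..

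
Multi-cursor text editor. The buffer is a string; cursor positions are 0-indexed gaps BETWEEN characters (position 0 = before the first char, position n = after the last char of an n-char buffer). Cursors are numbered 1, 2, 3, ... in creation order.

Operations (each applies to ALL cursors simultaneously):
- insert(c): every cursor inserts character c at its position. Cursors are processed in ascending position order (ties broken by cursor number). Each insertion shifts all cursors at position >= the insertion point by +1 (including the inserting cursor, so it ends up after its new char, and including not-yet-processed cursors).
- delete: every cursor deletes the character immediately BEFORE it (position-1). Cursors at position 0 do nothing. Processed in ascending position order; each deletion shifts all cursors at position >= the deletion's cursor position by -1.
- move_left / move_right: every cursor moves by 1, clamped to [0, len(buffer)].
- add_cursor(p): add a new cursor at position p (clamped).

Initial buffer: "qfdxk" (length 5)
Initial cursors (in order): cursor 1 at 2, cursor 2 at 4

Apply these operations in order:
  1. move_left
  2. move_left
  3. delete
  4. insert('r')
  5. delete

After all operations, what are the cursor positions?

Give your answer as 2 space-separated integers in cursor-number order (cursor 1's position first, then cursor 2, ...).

After op 1 (move_left): buffer="qfdxk" (len 5), cursors c1@1 c2@3, authorship .....
After op 2 (move_left): buffer="qfdxk" (len 5), cursors c1@0 c2@2, authorship .....
After op 3 (delete): buffer="qdxk" (len 4), cursors c1@0 c2@1, authorship ....
After op 4 (insert('r')): buffer="rqrdxk" (len 6), cursors c1@1 c2@3, authorship 1.2...
After op 5 (delete): buffer="qdxk" (len 4), cursors c1@0 c2@1, authorship ....

Answer: 0 1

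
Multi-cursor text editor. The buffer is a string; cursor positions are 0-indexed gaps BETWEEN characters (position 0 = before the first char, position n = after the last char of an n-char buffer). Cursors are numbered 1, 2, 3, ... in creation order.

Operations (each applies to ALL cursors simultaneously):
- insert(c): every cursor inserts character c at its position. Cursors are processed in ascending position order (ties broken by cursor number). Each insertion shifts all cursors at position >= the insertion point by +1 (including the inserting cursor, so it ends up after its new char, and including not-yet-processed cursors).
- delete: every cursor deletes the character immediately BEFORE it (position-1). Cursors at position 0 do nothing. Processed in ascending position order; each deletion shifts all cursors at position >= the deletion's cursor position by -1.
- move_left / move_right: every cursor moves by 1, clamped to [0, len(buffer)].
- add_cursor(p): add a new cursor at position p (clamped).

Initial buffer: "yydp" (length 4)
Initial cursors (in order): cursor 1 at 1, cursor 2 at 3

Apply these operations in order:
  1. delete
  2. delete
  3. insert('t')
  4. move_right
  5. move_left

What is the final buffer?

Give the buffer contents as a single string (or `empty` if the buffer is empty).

After op 1 (delete): buffer="yp" (len 2), cursors c1@0 c2@1, authorship ..
After op 2 (delete): buffer="p" (len 1), cursors c1@0 c2@0, authorship .
After op 3 (insert('t')): buffer="ttp" (len 3), cursors c1@2 c2@2, authorship 12.
After op 4 (move_right): buffer="ttp" (len 3), cursors c1@3 c2@3, authorship 12.
After op 5 (move_left): buffer="ttp" (len 3), cursors c1@2 c2@2, authorship 12.

Answer: ttp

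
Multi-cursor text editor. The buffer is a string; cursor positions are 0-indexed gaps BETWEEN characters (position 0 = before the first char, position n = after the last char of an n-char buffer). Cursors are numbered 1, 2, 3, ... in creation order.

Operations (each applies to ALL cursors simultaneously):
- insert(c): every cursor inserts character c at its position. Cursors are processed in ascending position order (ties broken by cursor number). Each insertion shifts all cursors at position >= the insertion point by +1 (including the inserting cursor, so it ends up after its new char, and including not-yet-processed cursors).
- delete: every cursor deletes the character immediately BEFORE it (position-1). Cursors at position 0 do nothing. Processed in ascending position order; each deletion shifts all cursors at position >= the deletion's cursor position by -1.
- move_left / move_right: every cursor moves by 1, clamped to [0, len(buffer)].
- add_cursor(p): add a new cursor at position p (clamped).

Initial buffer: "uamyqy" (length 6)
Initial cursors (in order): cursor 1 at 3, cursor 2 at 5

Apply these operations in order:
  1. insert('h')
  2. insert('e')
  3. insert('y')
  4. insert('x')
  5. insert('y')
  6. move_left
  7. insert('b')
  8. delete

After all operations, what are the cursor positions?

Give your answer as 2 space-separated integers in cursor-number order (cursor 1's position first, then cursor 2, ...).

Answer: 7 14

Derivation:
After op 1 (insert('h')): buffer="uamhyqhy" (len 8), cursors c1@4 c2@7, authorship ...1..2.
After op 2 (insert('e')): buffer="uamheyqhey" (len 10), cursors c1@5 c2@9, authorship ...11..22.
After op 3 (insert('y')): buffer="uamheyyqheyy" (len 12), cursors c1@6 c2@11, authorship ...111..222.
After op 4 (insert('x')): buffer="uamheyxyqheyxy" (len 14), cursors c1@7 c2@13, authorship ...1111..2222.
After op 5 (insert('y')): buffer="uamheyxyyqheyxyy" (len 16), cursors c1@8 c2@15, authorship ...11111..22222.
After op 6 (move_left): buffer="uamheyxyyqheyxyy" (len 16), cursors c1@7 c2@14, authorship ...11111..22222.
After op 7 (insert('b')): buffer="uamheyxbyyqheyxbyy" (len 18), cursors c1@8 c2@16, authorship ...111111..222222.
After op 8 (delete): buffer="uamheyxyyqheyxyy" (len 16), cursors c1@7 c2@14, authorship ...11111..22222.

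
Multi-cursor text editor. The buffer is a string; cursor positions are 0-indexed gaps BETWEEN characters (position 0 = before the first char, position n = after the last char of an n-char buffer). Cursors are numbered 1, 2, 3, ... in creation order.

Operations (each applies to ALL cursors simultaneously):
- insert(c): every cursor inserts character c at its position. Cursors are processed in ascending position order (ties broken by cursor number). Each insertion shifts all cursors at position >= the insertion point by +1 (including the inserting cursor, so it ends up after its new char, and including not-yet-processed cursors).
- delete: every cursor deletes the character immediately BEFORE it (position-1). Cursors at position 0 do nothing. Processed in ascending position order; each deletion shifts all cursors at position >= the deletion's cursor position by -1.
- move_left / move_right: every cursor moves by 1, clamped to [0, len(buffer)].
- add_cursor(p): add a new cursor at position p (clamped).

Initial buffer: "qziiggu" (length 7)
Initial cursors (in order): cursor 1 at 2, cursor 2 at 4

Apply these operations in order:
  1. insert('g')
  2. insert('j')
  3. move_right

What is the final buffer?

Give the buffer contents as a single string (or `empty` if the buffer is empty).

After op 1 (insert('g')): buffer="qzgiigggu" (len 9), cursors c1@3 c2@6, authorship ..1..2...
After op 2 (insert('j')): buffer="qzgjiigjggu" (len 11), cursors c1@4 c2@8, authorship ..11..22...
After op 3 (move_right): buffer="qzgjiigjggu" (len 11), cursors c1@5 c2@9, authorship ..11..22...

Answer: qzgjiigjggu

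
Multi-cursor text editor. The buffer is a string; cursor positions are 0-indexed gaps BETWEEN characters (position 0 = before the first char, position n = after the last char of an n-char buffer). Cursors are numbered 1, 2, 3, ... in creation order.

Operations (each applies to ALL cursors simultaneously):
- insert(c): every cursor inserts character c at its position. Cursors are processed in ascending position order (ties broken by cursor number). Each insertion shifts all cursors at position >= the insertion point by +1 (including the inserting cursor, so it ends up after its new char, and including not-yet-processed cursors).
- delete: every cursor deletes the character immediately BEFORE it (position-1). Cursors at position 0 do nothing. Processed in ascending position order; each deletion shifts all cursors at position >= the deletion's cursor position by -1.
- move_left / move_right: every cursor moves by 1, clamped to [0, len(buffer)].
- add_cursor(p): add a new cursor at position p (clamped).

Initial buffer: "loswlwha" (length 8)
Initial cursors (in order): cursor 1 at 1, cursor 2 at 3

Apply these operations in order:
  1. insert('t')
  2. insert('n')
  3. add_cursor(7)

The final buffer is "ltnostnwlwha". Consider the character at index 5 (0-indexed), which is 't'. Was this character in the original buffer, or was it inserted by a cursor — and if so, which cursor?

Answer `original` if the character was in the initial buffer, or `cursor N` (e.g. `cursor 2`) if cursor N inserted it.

After op 1 (insert('t')): buffer="ltostwlwha" (len 10), cursors c1@2 c2@5, authorship .1..2.....
After op 2 (insert('n')): buffer="ltnostnwlwha" (len 12), cursors c1@3 c2@7, authorship .11..22.....
After op 3 (add_cursor(7)): buffer="ltnostnwlwha" (len 12), cursors c1@3 c2@7 c3@7, authorship .11..22.....
Authorship (.=original, N=cursor N): . 1 1 . . 2 2 . . . . .
Index 5: author = 2

Answer: cursor 2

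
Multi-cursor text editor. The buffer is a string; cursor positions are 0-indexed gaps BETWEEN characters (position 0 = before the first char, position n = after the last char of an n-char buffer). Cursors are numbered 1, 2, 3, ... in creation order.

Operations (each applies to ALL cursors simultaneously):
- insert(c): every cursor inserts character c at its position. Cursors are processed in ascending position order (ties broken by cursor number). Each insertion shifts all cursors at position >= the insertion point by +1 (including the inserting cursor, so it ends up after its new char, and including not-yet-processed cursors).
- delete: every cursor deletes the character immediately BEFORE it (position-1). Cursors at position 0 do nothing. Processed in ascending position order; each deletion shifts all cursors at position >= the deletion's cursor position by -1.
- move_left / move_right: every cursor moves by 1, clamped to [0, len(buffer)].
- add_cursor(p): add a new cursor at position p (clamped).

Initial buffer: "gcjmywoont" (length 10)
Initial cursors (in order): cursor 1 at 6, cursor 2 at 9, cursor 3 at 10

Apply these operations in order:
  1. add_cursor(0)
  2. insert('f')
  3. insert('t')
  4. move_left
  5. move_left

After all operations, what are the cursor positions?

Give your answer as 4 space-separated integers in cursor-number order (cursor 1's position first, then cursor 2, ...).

After op 1 (add_cursor(0)): buffer="gcjmywoont" (len 10), cursors c4@0 c1@6 c2@9 c3@10, authorship ..........
After op 2 (insert('f')): buffer="fgcjmywfoonftf" (len 14), cursors c4@1 c1@8 c2@12 c3@14, authorship 4......1...2.3
After op 3 (insert('t')): buffer="ftgcjmywftoonfttft" (len 18), cursors c4@2 c1@10 c2@15 c3@18, authorship 44......11...22.33
After op 4 (move_left): buffer="ftgcjmywftoonfttft" (len 18), cursors c4@1 c1@9 c2@14 c3@17, authorship 44......11...22.33
After op 5 (move_left): buffer="ftgcjmywftoonfttft" (len 18), cursors c4@0 c1@8 c2@13 c3@16, authorship 44......11...22.33

Answer: 8 13 16 0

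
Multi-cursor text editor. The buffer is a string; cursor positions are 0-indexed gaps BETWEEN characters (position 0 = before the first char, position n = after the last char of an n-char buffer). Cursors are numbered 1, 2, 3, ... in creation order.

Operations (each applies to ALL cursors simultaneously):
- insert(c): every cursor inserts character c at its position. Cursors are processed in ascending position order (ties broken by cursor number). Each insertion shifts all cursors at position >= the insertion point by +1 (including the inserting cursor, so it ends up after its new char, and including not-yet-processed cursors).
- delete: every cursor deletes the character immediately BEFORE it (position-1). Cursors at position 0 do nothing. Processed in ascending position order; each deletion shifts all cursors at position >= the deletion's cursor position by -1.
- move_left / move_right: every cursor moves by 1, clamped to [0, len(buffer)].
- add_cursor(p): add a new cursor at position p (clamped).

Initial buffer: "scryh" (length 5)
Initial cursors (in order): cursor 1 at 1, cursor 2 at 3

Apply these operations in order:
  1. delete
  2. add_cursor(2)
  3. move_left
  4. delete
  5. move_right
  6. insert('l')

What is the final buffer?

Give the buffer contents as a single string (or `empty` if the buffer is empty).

After op 1 (delete): buffer="cyh" (len 3), cursors c1@0 c2@1, authorship ...
After op 2 (add_cursor(2)): buffer="cyh" (len 3), cursors c1@0 c2@1 c3@2, authorship ...
After op 3 (move_left): buffer="cyh" (len 3), cursors c1@0 c2@0 c3@1, authorship ...
After op 4 (delete): buffer="yh" (len 2), cursors c1@0 c2@0 c3@0, authorship ..
After op 5 (move_right): buffer="yh" (len 2), cursors c1@1 c2@1 c3@1, authorship ..
After op 6 (insert('l')): buffer="ylllh" (len 5), cursors c1@4 c2@4 c3@4, authorship .123.

Answer: ylllh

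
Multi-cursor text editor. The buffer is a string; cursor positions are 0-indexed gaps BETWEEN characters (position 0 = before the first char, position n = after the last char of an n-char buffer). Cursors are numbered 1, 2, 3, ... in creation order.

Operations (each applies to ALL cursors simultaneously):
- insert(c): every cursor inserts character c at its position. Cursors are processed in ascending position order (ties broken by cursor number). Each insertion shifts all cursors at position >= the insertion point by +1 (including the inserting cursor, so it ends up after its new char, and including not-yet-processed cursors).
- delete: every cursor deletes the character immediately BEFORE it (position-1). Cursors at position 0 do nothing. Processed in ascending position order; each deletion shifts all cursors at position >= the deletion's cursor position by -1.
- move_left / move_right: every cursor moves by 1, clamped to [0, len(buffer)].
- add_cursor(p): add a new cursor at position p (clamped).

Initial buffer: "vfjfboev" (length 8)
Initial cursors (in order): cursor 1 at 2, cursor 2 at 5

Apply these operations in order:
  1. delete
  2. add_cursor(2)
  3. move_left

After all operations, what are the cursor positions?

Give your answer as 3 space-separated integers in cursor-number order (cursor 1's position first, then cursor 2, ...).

After op 1 (delete): buffer="vjfoev" (len 6), cursors c1@1 c2@3, authorship ......
After op 2 (add_cursor(2)): buffer="vjfoev" (len 6), cursors c1@1 c3@2 c2@3, authorship ......
After op 3 (move_left): buffer="vjfoev" (len 6), cursors c1@0 c3@1 c2@2, authorship ......

Answer: 0 2 1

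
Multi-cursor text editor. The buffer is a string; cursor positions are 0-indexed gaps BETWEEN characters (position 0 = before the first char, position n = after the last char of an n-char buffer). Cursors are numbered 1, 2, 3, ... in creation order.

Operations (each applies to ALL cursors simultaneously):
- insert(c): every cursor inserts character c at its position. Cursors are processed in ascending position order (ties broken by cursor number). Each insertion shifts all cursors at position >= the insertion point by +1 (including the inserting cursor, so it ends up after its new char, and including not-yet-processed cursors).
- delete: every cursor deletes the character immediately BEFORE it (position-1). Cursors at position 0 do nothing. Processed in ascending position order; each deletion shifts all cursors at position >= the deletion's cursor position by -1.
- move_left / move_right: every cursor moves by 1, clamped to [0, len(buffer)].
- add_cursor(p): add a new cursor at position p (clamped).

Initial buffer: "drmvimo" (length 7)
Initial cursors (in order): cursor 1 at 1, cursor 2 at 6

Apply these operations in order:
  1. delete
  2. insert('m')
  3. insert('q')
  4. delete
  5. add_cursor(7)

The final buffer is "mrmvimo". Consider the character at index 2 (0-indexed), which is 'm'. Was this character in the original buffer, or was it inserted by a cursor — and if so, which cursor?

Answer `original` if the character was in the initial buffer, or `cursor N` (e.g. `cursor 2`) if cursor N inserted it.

Answer: original

Derivation:
After op 1 (delete): buffer="rmvio" (len 5), cursors c1@0 c2@4, authorship .....
After op 2 (insert('m')): buffer="mrmvimo" (len 7), cursors c1@1 c2@6, authorship 1....2.
After op 3 (insert('q')): buffer="mqrmvimqo" (len 9), cursors c1@2 c2@8, authorship 11....22.
After op 4 (delete): buffer="mrmvimo" (len 7), cursors c1@1 c2@6, authorship 1....2.
After op 5 (add_cursor(7)): buffer="mrmvimo" (len 7), cursors c1@1 c2@6 c3@7, authorship 1....2.
Authorship (.=original, N=cursor N): 1 . . . . 2 .
Index 2: author = original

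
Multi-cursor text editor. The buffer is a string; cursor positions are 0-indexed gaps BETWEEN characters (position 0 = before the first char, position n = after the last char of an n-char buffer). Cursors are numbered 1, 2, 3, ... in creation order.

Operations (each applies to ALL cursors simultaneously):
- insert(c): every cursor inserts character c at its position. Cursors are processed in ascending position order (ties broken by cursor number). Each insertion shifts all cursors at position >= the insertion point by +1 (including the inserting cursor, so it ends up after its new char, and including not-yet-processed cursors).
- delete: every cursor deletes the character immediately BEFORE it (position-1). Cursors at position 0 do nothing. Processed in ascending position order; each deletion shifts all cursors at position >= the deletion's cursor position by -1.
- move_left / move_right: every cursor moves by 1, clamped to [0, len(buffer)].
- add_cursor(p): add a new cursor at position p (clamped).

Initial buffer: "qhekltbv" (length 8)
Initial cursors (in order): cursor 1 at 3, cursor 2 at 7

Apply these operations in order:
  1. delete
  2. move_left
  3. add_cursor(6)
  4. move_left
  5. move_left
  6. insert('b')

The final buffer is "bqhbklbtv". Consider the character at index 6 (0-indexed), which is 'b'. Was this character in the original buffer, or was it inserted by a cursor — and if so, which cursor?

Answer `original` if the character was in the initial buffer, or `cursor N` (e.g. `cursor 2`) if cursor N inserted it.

After op 1 (delete): buffer="qhkltv" (len 6), cursors c1@2 c2@5, authorship ......
After op 2 (move_left): buffer="qhkltv" (len 6), cursors c1@1 c2@4, authorship ......
After op 3 (add_cursor(6)): buffer="qhkltv" (len 6), cursors c1@1 c2@4 c3@6, authorship ......
After op 4 (move_left): buffer="qhkltv" (len 6), cursors c1@0 c2@3 c3@5, authorship ......
After op 5 (move_left): buffer="qhkltv" (len 6), cursors c1@0 c2@2 c3@4, authorship ......
After op 6 (insert('b')): buffer="bqhbklbtv" (len 9), cursors c1@1 c2@4 c3@7, authorship 1..2..3..
Authorship (.=original, N=cursor N): 1 . . 2 . . 3 . .
Index 6: author = 3

Answer: cursor 3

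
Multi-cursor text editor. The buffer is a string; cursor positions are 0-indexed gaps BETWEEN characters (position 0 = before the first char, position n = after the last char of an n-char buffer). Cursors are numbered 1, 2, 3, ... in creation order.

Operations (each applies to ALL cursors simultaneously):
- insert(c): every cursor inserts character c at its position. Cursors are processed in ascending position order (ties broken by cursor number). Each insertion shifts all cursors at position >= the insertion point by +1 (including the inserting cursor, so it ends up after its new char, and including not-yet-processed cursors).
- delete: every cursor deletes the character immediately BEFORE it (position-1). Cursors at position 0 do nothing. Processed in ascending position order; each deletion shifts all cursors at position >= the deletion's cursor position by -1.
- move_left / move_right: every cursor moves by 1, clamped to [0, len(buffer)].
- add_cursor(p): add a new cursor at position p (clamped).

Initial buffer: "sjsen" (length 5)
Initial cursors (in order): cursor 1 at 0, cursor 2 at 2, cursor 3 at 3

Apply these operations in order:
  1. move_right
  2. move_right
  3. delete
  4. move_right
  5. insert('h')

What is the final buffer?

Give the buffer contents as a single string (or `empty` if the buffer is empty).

Answer: sshhh

Derivation:
After op 1 (move_right): buffer="sjsen" (len 5), cursors c1@1 c2@3 c3@4, authorship .....
After op 2 (move_right): buffer="sjsen" (len 5), cursors c1@2 c2@4 c3@5, authorship .....
After op 3 (delete): buffer="ss" (len 2), cursors c1@1 c2@2 c3@2, authorship ..
After op 4 (move_right): buffer="ss" (len 2), cursors c1@2 c2@2 c3@2, authorship ..
After op 5 (insert('h')): buffer="sshhh" (len 5), cursors c1@5 c2@5 c3@5, authorship ..123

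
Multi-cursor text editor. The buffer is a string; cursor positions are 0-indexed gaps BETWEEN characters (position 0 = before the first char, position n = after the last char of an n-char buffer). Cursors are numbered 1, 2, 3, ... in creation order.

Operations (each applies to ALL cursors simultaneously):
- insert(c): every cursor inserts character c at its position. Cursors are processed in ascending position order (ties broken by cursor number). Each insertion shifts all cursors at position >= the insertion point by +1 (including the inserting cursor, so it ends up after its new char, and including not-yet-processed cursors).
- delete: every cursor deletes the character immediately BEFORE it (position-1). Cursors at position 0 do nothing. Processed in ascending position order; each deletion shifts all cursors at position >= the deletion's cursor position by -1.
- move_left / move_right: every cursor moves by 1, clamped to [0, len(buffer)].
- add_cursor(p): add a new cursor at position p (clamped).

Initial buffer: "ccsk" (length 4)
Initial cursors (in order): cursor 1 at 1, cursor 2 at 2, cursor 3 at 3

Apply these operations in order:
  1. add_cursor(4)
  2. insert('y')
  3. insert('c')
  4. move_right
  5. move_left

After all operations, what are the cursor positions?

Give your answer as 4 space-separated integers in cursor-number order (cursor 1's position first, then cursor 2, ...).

Answer: 3 6 9 11

Derivation:
After op 1 (add_cursor(4)): buffer="ccsk" (len 4), cursors c1@1 c2@2 c3@3 c4@4, authorship ....
After op 2 (insert('y')): buffer="cycysyky" (len 8), cursors c1@2 c2@4 c3@6 c4@8, authorship .1.2.3.4
After op 3 (insert('c')): buffer="cyccycsyckyc" (len 12), cursors c1@3 c2@6 c3@9 c4@12, authorship .11.22.33.44
After op 4 (move_right): buffer="cyccycsyckyc" (len 12), cursors c1@4 c2@7 c3@10 c4@12, authorship .11.22.33.44
After op 5 (move_left): buffer="cyccycsyckyc" (len 12), cursors c1@3 c2@6 c3@9 c4@11, authorship .11.22.33.44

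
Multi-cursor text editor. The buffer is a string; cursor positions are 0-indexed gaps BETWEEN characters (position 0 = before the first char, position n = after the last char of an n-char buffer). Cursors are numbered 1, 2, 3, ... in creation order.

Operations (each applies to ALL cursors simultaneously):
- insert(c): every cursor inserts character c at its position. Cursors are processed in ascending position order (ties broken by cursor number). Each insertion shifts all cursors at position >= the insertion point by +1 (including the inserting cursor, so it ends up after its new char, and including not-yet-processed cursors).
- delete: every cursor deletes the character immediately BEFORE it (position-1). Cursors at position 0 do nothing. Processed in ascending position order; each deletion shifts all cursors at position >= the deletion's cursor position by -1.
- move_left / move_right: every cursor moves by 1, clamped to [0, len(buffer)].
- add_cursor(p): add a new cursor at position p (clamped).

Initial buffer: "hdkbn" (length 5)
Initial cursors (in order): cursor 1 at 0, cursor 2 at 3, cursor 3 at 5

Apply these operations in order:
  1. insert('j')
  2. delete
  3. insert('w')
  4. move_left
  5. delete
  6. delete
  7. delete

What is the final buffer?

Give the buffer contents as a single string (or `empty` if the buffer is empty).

After op 1 (insert('j')): buffer="jhdkjbnj" (len 8), cursors c1@1 c2@5 c3@8, authorship 1...2..3
After op 2 (delete): buffer="hdkbn" (len 5), cursors c1@0 c2@3 c3@5, authorship .....
After op 3 (insert('w')): buffer="whdkwbnw" (len 8), cursors c1@1 c2@5 c3@8, authorship 1...2..3
After op 4 (move_left): buffer="whdkwbnw" (len 8), cursors c1@0 c2@4 c3@7, authorship 1...2..3
After op 5 (delete): buffer="whdwbw" (len 6), cursors c1@0 c2@3 c3@5, authorship 1..2.3
After op 6 (delete): buffer="whww" (len 4), cursors c1@0 c2@2 c3@3, authorship 1.23
After op 7 (delete): buffer="ww" (len 2), cursors c1@0 c2@1 c3@1, authorship 13

Answer: ww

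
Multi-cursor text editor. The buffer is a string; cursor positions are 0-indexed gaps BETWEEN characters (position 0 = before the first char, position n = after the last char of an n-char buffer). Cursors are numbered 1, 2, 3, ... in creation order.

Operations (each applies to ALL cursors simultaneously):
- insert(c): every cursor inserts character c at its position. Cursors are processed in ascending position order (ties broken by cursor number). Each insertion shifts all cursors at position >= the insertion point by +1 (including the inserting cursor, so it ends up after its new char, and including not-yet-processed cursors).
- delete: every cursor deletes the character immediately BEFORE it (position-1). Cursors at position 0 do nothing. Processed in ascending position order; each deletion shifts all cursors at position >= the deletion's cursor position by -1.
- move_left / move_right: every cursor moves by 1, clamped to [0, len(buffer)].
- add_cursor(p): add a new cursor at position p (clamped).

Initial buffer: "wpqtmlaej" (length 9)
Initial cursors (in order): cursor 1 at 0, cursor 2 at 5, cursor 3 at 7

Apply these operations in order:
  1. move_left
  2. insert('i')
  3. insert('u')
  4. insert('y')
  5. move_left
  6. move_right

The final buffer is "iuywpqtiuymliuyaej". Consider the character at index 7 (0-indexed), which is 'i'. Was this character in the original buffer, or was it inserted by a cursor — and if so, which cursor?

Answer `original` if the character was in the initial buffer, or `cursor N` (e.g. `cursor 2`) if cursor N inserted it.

Answer: cursor 2

Derivation:
After op 1 (move_left): buffer="wpqtmlaej" (len 9), cursors c1@0 c2@4 c3@6, authorship .........
After op 2 (insert('i')): buffer="iwpqtimliaej" (len 12), cursors c1@1 c2@6 c3@9, authorship 1....2..3...
After op 3 (insert('u')): buffer="iuwpqtiumliuaej" (len 15), cursors c1@2 c2@8 c3@12, authorship 11....22..33...
After op 4 (insert('y')): buffer="iuywpqtiuymliuyaej" (len 18), cursors c1@3 c2@10 c3@15, authorship 111....222..333...
After op 5 (move_left): buffer="iuywpqtiuymliuyaej" (len 18), cursors c1@2 c2@9 c3@14, authorship 111....222..333...
After op 6 (move_right): buffer="iuywpqtiuymliuyaej" (len 18), cursors c1@3 c2@10 c3@15, authorship 111....222..333...
Authorship (.=original, N=cursor N): 1 1 1 . . . . 2 2 2 . . 3 3 3 . . .
Index 7: author = 2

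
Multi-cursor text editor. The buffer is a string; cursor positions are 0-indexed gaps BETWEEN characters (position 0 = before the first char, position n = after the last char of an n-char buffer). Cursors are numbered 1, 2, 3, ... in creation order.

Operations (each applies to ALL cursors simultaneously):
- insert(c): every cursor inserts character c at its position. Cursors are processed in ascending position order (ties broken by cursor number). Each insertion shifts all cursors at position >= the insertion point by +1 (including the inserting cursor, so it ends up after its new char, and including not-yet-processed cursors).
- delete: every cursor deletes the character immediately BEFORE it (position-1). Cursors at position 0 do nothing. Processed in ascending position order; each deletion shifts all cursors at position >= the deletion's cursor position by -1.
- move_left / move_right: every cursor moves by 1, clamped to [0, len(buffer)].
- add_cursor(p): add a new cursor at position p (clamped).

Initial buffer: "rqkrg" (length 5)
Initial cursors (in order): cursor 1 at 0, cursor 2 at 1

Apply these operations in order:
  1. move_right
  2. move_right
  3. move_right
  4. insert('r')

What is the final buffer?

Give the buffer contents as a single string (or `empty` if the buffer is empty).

After op 1 (move_right): buffer="rqkrg" (len 5), cursors c1@1 c2@2, authorship .....
After op 2 (move_right): buffer="rqkrg" (len 5), cursors c1@2 c2@3, authorship .....
After op 3 (move_right): buffer="rqkrg" (len 5), cursors c1@3 c2@4, authorship .....
After op 4 (insert('r')): buffer="rqkrrrg" (len 7), cursors c1@4 c2@6, authorship ...1.2.

Answer: rqkrrrg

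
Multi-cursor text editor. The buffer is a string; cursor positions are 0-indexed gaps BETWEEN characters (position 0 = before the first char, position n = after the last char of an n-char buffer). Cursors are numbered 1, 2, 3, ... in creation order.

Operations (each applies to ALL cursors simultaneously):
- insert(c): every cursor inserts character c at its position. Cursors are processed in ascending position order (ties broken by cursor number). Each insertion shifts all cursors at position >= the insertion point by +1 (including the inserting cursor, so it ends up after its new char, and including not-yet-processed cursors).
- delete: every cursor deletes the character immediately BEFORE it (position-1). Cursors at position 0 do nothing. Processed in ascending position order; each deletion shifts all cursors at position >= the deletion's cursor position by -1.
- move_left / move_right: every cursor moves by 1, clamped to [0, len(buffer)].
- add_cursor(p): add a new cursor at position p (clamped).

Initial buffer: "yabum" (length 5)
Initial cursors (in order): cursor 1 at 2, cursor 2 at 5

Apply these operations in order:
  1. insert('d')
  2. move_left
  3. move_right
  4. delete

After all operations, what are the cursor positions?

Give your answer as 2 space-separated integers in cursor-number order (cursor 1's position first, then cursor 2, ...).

After op 1 (insert('d')): buffer="yadbumd" (len 7), cursors c1@3 c2@7, authorship ..1...2
After op 2 (move_left): buffer="yadbumd" (len 7), cursors c1@2 c2@6, authorship ..1...2
After op 3 (move_right): buffer="yadbumd" (len 7), cursors c1@3 c2@7, authorship ..1...2
After op 4 (delete): buffer="yabum" (len 5), cursors c1@2 c2@5, authorship .....

Answer: 2 5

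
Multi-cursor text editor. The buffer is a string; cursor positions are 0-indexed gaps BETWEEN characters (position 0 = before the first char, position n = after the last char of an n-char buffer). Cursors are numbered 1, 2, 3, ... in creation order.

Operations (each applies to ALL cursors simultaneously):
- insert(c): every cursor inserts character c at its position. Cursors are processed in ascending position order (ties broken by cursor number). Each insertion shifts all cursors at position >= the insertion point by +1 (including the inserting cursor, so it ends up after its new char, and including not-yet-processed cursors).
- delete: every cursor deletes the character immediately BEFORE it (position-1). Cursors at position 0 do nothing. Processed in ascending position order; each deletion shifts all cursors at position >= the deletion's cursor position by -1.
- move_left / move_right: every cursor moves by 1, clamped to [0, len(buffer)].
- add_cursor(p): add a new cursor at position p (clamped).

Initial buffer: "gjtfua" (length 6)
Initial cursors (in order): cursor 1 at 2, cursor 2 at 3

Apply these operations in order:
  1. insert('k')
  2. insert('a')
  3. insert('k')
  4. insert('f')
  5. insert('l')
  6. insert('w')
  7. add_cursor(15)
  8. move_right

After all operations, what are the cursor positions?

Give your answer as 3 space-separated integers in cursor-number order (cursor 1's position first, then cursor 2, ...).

After op 1 (insert('k')): buffer="gjktkfua" (len 8), cursors c1@3 c2@5, authorship ..1.2...
After op 2 (insert('a')): buffer="gjkatkafua" (len 10), cursors c1@4 c2@7, authorship ..11.22...
After op 3 (insert('k')): buffer="gjkaktkakfua" (len 12), cursors c1@5 c2@9, authorship ..111.222...
After op 4 (insert('f')): buffer="gjkakftkakffua" (len 14), cursors c1@6 c2@11, authorship ..1111.2222...
After op 5 (insert('l')): buffer="gjkakfltkakflfua" (len 16), cursors c1@7 c2@13, authorship ..11111.22222...
After op 6 (insert('w')): buffer="gjkakflwtkakflwfua" (len 18), cursors c1@8 c2@15, authorship ..111111.222222...
After op 7 (add_cursor(15)): buffer="gjkakflwtkakflwfua" (len 18), cursors c1@8 c2@15 c3@15, authorship ..111111.222222...
After op 8 (move_right): buffer="gjkakflwtkakflwfua" (len 18), cursors c1@9 c2@16 c3@16, authorship ..111111.222222...

Answer: 9 16 16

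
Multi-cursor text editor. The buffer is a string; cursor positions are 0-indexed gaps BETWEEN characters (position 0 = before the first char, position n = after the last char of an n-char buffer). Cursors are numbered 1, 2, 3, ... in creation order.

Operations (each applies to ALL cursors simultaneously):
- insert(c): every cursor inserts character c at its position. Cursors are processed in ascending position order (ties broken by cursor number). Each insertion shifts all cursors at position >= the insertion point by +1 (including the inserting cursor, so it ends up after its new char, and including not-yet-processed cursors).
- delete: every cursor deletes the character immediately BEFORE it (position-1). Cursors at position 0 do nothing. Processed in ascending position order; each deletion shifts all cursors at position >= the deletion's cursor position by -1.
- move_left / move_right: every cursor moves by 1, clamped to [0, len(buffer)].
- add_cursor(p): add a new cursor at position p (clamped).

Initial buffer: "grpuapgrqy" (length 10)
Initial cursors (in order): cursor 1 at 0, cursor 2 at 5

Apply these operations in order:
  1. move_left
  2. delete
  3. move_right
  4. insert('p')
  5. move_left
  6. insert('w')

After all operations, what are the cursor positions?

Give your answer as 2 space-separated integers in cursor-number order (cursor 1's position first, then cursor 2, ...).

Answer: 2 7

Derivation:
After op 1 (move_left): buffer="grpuapgrqy" (len 10), cursors c1@0 c2@4, authorship ..........
After op 2 (delete): buffer="grpapgrqy" (len 9), cursors c1@0 c2@3, authorship .........
After op 3 (move_right): buffer="grpapgrqy" (len 9), cursors c1@1 c2@4, authorship .........
After op 4 (insert('p')): buffer="gprpappgrqy" (len 11), cursors c1@2 c2@6, authorship .1...2.....
After op 5 (move_left): buffer="gprpappgrqy" (len 11), cursors c1@1 c2@5, authorship .1...2.....
After op 6 (insert('w')): buffer="gwprpawppgrqy" (len 13), cursors c1@2 c2@7, authorship .11...22.....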